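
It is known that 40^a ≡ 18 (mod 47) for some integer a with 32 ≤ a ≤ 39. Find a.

32

Compute 40^32 mod 47 = 18, then multiply by 40 repeatedly:
  40^32=18
Found 18 at exponent 32.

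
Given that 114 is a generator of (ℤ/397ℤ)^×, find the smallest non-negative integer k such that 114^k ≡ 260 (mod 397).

372

Baby-step giant-step with m = ceil(sqrt(396)) = 20.
Baby table (114^j mod 397 for j=0..19):
  0:1  1:114  2:292  3:337  4:306  5:345  6:27  7:299
  8:341  9:365  10:322  11:184  12:332  13:133  14:76  15:327
  16:357  17:204  18:230  19:18
Giant step factor: 114^(-20) ≡ 160 (mod 397).
Scan 260·160^i mod 397 for i = 0, 1, …:
  i=0: 260   i=1: 312   i=2: 295   i=3: 354
  i=4: 266   i=5: 81   i=6: 256   i=7: 69
  i=8: 321   i=9: 147     …   i=17: 12
  i=18: 332
Match at i=18, j=12: k = 18·20 + 12 = 372.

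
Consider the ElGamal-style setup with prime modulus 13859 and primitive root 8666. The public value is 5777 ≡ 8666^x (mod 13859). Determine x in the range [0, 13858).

Baby-step giant-step with m = ceil(sqrt(13858)) = 118.
Baby table (8666^j mod 13859 for j=0..117):
  0:1  1:8666  2:11494  3:2371  4:8048  5:5480  6:8746  7:11824
  8:7197  9:3702  10:11806  11:3658  12:4695  13:10705  14:11243  15:3068
  16:5726  17:6296  18:12112  19:8385  20:1673  21:1704  22:7029  23:3009
  24:7215  25:7241  26:10813  27:4759  28:10969  29:12332  30:2363  31:8015
  32:10541  33:3637  34:2876  35:4934  36:3029  37:368  38:1518  39:2797
  40:13270  41:9697  42:7085  43:3240  44:13365  45:1427  46:4154  47:6741
  48:1821  49:9244  50:3484  51:7442  52:6445  53:600  54:2475  55:8477
  56:8982  57:5868  58:3417  59:8898  60:12451  61:8051  62:3760  63:1651
  64:5078  65:3623  66:6283  67:10326  68:11412  69:12427  70:7952  71:5084
  72:183  73:5952  74:10693  75:4264  76:3730  77:4992  78:6733  79:1788
  80:446  81:12234  82:12353  83:4182  84:13786  85:4896  86:6337  87:7084
  88:8433  89:1871  90:12915  91:9965  92:1261  93:6934  94:11279  95:10146
  96:3740  97:8498  98:10801  99:11639  100:11631  101:11598  102:2800  103:11550
  104:2602  105:339  106:13525  107:2087  108:13806  109:11908  110:614  111:12927
  112:3085  113:599  114:7668  115:10842  116:6611  117:11679
Giant step factor: 8666^(-118) ≡ 8263 (mod 13859).
Scan 5777·8263^i mod 13859 for i = 0, 1, …:
  i=0: 5777   i=1: 4955   i=2: 3679   i=3: 6790
  i=4: 4538   i=5: 8899   i=6: 10442   i=7: 9971
  i=8: 12477   i=9: 350     …   i=64: 1819
  i=65: 7241
Match at i=65, j=25: x = 65·118 + 25 = 7695.

7695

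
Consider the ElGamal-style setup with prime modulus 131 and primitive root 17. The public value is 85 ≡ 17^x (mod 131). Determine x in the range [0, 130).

Baby-step giant-step with m = ceil(sqrt(130)) = 12.
Baby table (17^j mod 131 for j=0..11):
  0:1  1:17  2:27  3:66  4:74  5:79  6:33  7:37
  8:105  9:82  10:84  11:118
Giant step factor: 17^(-12) ≡ 16 (mod 131).
Scan 85·16^i mod 131 for i = 0, 1, …:
  i=0: 85   i=1: 50   i=2: 14   i=3: 93
  i=4: 47   i=5: 97   i=6: 111   i=7: 73
  i=8: 120   i=9: 86   i=10: 66
Match at i=10, j=3: x = 10·12 + 3 = 123.

123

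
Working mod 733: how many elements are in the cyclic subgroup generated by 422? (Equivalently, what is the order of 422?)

732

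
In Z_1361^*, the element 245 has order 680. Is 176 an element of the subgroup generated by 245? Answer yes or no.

no

176 ∈ ⟨245⟩ iff 176^680 ≡ 1 (mod 1361), since |⟨245⟩| = 680.
176^680 mod 1361 = 1360.
Since 1360 ≠ 1, 176 does not lie in the subgroup.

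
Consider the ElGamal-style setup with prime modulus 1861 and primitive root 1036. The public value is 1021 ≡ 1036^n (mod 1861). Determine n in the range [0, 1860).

Baby-step giant-step with m = ceil(sqrt(1860)) = 44.
Baby table (1036^j mod 1861 for j=0..43):
  0:1  1:1036  2:1360  3:183  4:1627  5:1367  6:1852  7:1842
  8:787  9:214  10:245  11:724  12:81  13:171  14:361  15:1796
  16:1517  17:928  18:1132  19:322  20:473  21:585  22:1235  23:953
  24:978  25:824  26:1326  27:318  28:51  29:728  30:503  31:28
  32:1093  33:860  34:1402  35:892  36:1056  37:1609  38:1329  39:1565
  40:409  41:1277  42:1662  43:407
Giant step factor: 1036^(-44) ≡ 1758 (mod 1861).
Scan 1021·1758^i mod 1861 for i = 0, 1, …:
  i=0: 1021   i=1: 914   i=2: 769   i=3: 816
  i=4: 1558   i=5: 1433   i=6: 1281   i=7: 188
  i=8: 1107   i=9: 1361     …   i=18: 1652
  i=19: 1056
Match at i=19, j=36: n = 19·44 + 36 = 872.

872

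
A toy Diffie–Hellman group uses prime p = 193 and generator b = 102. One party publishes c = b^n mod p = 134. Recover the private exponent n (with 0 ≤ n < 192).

164

Baby-step giant-step with m = ceil(sqrt(192)) = 14.
Baby table (102^j mod 193 for j=0..13):
  0:1  1:102  2:175  3:94  4:131  5:45  6:151  7:155
  8:177  9:105  10:95  11:40  12:27  13:52
Giant step factor: 102^(-14) ≡ 110 (mod 193).
Scan 134·110^i mod 193 for i = 0, 1, …:
  i=0: 134   i=1: 72   i=2: 7   i=3: 191
  i=4: 166   i=5: 118   i=6: 49   i=7: 179
  i=8: 4   i=9: 54   i=10: 150   i=11: 95
Match at i=11, j=10: n = 11·14 + 10 = 164.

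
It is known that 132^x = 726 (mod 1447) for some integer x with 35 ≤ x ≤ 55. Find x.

49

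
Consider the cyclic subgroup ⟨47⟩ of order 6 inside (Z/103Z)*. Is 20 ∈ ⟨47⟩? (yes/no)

no

⟨47⟩ has order 6; its elements mod 103 are {1, 46, 47, 56, 57, 102}.
20 is not in this set.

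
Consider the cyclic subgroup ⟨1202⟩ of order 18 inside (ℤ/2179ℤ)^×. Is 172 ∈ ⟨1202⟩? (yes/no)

no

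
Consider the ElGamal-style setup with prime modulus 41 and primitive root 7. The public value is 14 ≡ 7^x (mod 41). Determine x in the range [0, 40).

15

Successive powers of 7 modulo 41:
  7^0=1  7^1=7  7^2=8  7^3=15  7^4=23  7^5=38
  7^6=20  7^7=17  7^8=37  7^9=13  7^10=9  7^11=22
  7^12=31  7^13=12  7^14=2  7^15=14
So 7^15 ≡ 14 (mod 41), giving x = 15.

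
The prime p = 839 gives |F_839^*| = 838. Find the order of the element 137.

The order of 137 must divide p − 1 = 838 = 2 · 419.
Divisors: 1, 2, 419, 838.
Check each in increasing order: 137^1 ≡ 137;  137^2 ≡ 311;  137^419 ≡ 1.
Smallest exponent giving 1 is 419.

419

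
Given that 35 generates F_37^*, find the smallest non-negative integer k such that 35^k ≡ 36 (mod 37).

Successive powers of 35 modulo 37:
  35^0=1  35^1=35  35^2=4  35^3=29  35^4=16  35^5=5
  35^6=27  35^7=20  35^8=34  35^9=6  35^10=25  35^11=24
  35^12=26  35^13=22  35^14=30  35^15=14  35^16=9  35^17=19
  35^18=36
So 35^18 ≡ 36 (mod 37), giving k = 18.

18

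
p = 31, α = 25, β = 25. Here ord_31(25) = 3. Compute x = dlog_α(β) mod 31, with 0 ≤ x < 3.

1

Successive powers of 25 modulo 31:
  25^0=1  25^1=25
So 25^1 ≡ 25 (mod 31), giving x = 1.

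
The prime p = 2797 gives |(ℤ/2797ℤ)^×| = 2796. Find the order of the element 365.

932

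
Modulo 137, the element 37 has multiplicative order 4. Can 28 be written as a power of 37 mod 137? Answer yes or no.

28 ∈ ⟨37⟩ iff 28^4 ≡ 1 (mod 137), since |⟨37⟩| = 4.
28^4 mod 137 = 74.
Since 74 ≠ 1, 28 does not lie in the subgroup.

no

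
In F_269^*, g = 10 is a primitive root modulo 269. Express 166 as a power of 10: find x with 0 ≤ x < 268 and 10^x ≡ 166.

264

Baby-step giant-step with m = ceil(sqrt(268)) = 17.
Baby table (10^j mod 269 for j=0..16):
  0:1  1:10  2:100  3:193  4:47  5:201  6:127  7:194
  8:57  9:32  10:51  11:241  12:258  13:159  14:245  15:29
  16:21
Giant step factor: 10^(-17) ≡ 155 (mod 269).
Scan 166·155^i mod 269 for i = 0, 1, …:
  i=0: 166   i=1: 175   i=2: 225   i=3: 174
  i=4: 70   i=5: 90   i=6: 231   i=7: 28
  i=8: 36   i=9: 200     …   i=14: 264
  i=15: 32
Match at i=15, j=9: x = 15·17 + 9 = 264.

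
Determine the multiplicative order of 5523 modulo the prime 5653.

The order of 5523 must divide p − 1 = 5652 = 2^2 · 3^2 · 157.
Divisors: 1, 2, 3, 4, 6, 9, 12, 18, 36, 157, 314, 471, 628, 942, 1413, 1884, 2826, 5652.
Check each in increasing order: 5523^1 ≡ 5523;  5523^2 ≡ 5594;  5523^3 ≡ 2017;  5523^4 ≡ 3481;  5523^6 ≡ 3782;  5523^9 ≡ 2397;  5523^12 ≡ 1434;  5523^18 ≡ 2161;  5523^36 ≡ 543;  5523^157 ≡ 3280;  5523^314 ≡ 741;  5523^471 ≡ 5343;  5523^628 ≡ 740;  5523^942 ≡ 5652;  5523^1413 ≡ 310;  5523^1884 ≡ 1.
Smallest exponent giving 1 is 1884.

1884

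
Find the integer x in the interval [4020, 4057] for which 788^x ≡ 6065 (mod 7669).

Compute 788^4020 mod 7669 = 5227, then multiply by 788 repeatedly:
  788^4020=5227  788^4021=623  788^4022=108  788^4023=745  788^4024=4216
  788^4025=1531  788^4026=2395  788^4027=686  788^4028=3738  788^4029=648
  788^4030=4470  788^4031=2289  788^4032=1517  788^4033=6701  788^4034=4116
  788^4035=7090  788^4036=3888  788^4037=3813  788^4038=6065
Found 6065 at exponent 4038.

4038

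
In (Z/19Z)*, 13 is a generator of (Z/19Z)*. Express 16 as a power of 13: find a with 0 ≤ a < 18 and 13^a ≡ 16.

8

Successive powers of 13 modulo 19:
  13^0=1  13^1=13  13^2=17  13^3=12  13^4=4  13^5=14
  13^6=11  13^7=10  13^8=16
So 13^8 ≡ 16 (mod 19), giving a = 8.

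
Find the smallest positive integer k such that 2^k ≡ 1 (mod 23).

11

The order of 2 must divide p − 1 = 22 = 2 · 11.
Divisors: 1, 2, 11, 22.
Check each in increasing order: 2^1 ≡ 2;  2^2 ≡ 4;  2^11 ≡ 1.
Smallest exponent giving 1 is 11.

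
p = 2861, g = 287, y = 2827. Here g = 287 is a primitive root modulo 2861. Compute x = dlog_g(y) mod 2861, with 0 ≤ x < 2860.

Baby-step giant-step with m = ceil(sqrt(2860)) = 54.
Baby table (287^j mod 2861 for j=0..53):
  0:1  1:287  2:2261  3:2321  4:2375  5:707  6:2639  7:2089
  8:1594  9:2579  10:2035  11:401  12:647  13:2585  14:896  15:2523
  16:268  17:2530  18:2277  19:1191  20:1358  21:650  22:585  23:1957
  24:903  25:1671  26:1790  27:1611  28:1736  29:418  30:2665  31:968
  32:299  33:2844  34:843  35:1617  36:597  37:2540  38:2286  39:913
  40:1680  41:1512  42:1933  43:2598  44:1766  45:445  46:1831  47:1934
  48:24  49:1166  50:2766  51:1345  52:2641  53:2663
Giant step factor: 287^(-54) ≡ 1111 (mod 2861).
Scan 2827·1111^i mod 2861 for i = 0, 1, …:
  i=0: 2827   i=1: 2280   i=2: 1095   i=3: 620
  i=4: 2180   i=5: 1574   i=6: 643   i=7: 1984
  i=8: 1254   i=9: 2748     …   i=28: 2596
  i=29: 268
Match at i=29, j=16: x = 29·54 + 16 = 1582.

1582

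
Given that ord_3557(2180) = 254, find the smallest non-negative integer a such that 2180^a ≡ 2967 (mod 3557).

Baby-step giant-step with m = ceil(sqrt(254)) = 16.
Baby table (2180^j mod 3557 for j=0..15):
  0:1  1:2180  2:248  3:3533  4:1035  5:1162  6:576  7:59
  8:568  9:404  10:2141  11:596  12:975  13:1971  14:3481  15:1499
Giant step factor: 2180^(-16) ≡ 87 (mod 3557).
Scan 2967·87^i mod 3557 for i = 0, 1, …:
  i=0: 2967   i=1: 2025   i=2: 1882   i=3: 112
  i=4: 2630   i=5: 1162
Match at i=5, j=5: a = 5·16 + 5 = 85.

85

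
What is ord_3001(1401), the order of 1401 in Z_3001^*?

125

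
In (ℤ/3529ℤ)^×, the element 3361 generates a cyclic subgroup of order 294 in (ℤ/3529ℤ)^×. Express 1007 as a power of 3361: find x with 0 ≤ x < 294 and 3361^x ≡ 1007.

157

Baby-step giant-step with m = ceil(sqrt(294)) = 18.
Baby table (3361^j mod 3529 for j=0..17):
  0:1  1:3361  2:3521  3:1344  4:64  5:3364  6:3017  7:1320
  8:567  9:27  10:2522  11:3313  12:998  13:1728  14:2603  15:292
  16:350  17:1193
Giant step factor: 3361^(-18) ≡ 213 (mod 3529).
Scan 1007·213^i mod 3529 for i = 0, 1, …:
  i=0: 1007   i=1: 2751   i=2: 149   i=3: 3505
  i=4: 1946   i=5: 1605   i=6: 3081   i=7: 3388
  i=8: 1728
Match at i=8, j=13: x = 8·18 + 13 = 157.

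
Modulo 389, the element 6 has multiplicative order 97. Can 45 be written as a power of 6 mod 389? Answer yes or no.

no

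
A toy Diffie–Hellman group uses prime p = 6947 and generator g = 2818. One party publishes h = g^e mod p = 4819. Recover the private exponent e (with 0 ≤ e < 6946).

Baby-step giant-step with m = ceil(sqrt(6946)) = 84.
Baby table (2818^j mod 6947 for j=0..83):
  0:1  1:2818  2:703  3:1159  4:972  5:1978  6:2510  7:1134
  8:6939  9:5244  10:1323  11:4622  12:6118  13:5017  14:761  15:4822
  16:64  17:6677  18:3310  19:4706  20:6632  21:1546  22:859  23:3106
  24:6435  25:2160  26:1308  27:4034  28:2520  29:1526  30:75  31:2940
  32:4096  33:3561  34:3430  35:2463  36:681  37:1686  38:6347  39:4268
  40:1967  41:6247  42:348  43:1137  44:1499  45:406  46:4800  47:591
  48:5105  49:5600  50:4163  51:4798  52:1902  53:3699  54:3282  55:2219
  56:842  57:3829  58:1431  59:3298  60:5625  61:5143  62:1532  63:3089
  64:211  65:4103  66:2446  67:1404  68:3629  69:538  70:1638  71:3076
  72:5259  73:1911  74:1273  75:2662  76:5703  77:2643  78:790  79:3180
  80:6557  81:5553  82:3710  83:6492
Giant step factor: 2818^(-84) ≡ 5264 (mod 6947).
Scan 4819·5264^i mod 6947 for i = 0, 1, …:
  i=0: 4819   i=1: 3719   i=2: 170   i=3: 5664
  i=4: 5719   i=5: 3465   i=6: 3885   i=7: 5619
  i=8: 5037   i=9: 5016     …   i=50: 1178
  i=51: 4268
Match at i=51, j=39: e = 51·84 + 39 = 4323.

4323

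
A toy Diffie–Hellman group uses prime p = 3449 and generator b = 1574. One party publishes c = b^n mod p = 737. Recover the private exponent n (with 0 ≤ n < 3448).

Baby-step giant-step with m = ceil(sqrt(3448)) = 59.
Baby table (1574^j mod 3449 for j=0..58):
  0:1  1:1574  2:1094  3:905  4:33  5:207  6:1612  7:2273
  8:1089  9:3382  10:1461  11:2580  12:1447  13:1238  14:3376  15:2364
  16:2914  17:2915  18:1040  19:2134  20:3039  21:3072  22:3279  23:1442
  24:266  25:1355  26:1288  27:2749  28:1880  29:3327  30:1116  31:1043
  32:3407  33:2872  34:2338  35:3378  36:2063  37:1653  38:1276  39:1106
  40:2548  41:2814  42:720  43:2008  44:1308  45:3188  46:3066  47:733
  48:1776  49:1734  50:1157  51:46  52:3424  53:2038  54:242  55:1518
  56:2624  57:1723  58:1088
Giant step factor: 1574^(-59) ≡ 2974 (mod 3449).
Scan 737·2974^i mod 3449 for i = 0, 1, …:
  i=0: 737   i=1: 1723
Match at i=1, j=57: n = 1·59 + 57 = 116.

116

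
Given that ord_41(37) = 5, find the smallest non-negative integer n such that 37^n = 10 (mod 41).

Successive powers of 37 modulo 41:
  37^0=1  37^1=37  37^2=16  37^3=18  37^4=10
So 37^4 ≡ 10 (mod 41), giving n = 4.

4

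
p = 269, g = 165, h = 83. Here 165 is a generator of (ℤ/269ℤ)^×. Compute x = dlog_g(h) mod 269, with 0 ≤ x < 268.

265

Baby-step giant-step with m = ceil(sqrt(268)) = 17.
Baby table (165^j mod 269 for j=0..16):
  0:1  1:165  2:56  3:94  4:177  5:153  6:228  7:229
  8:125  9:181  10:6  11:183  12:67  13:26  14:255  15:111
  16:23
Giant step factor: 165^(-17) ≡ 167 (mod 269).
Scan 83·167^i mod 269 for i = 0, 1, …:
  i=0: 83   i=1: 142   i=2: 42   i=3: 20
  i=4: 112   i=5: 143   i=6: 209   i=7: 202
  i=8: 109   i=9: 180     …   i=14: 174
  i=15: 6
Match at i=15, j=10: x = 15·17 + 10 = 265.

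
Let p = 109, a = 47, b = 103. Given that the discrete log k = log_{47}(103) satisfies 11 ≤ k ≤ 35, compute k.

35

Compute 47^11 mod 109 = 99, then multiply by 47 repeatedly:
  47^11=99  47^12=75  47^13=37  47^14=104  47^15=92
  47^16=73  47^17=52  47^18=46  47^19=91  47^20=26
  47^21=23  47^22=100  47^23=13  47^24=66  47^25=50
  47^26=61  47^27=33  47^28=25  47^29=85  47^30=71
  47^31=67  47^32=97  47^33=90  47^34=88  47^35=103
Found 103 at exponent 35.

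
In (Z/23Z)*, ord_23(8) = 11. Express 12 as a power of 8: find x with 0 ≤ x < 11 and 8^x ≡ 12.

7

Successive powers of 8 modulo 23:
  8^0=1  8^1=8  8^2=18  8^3=6  8^4=2  8^5=16
  8^6=13  8^7=12
So 8^7 ≡ 12 (mod 23), giving x = 7.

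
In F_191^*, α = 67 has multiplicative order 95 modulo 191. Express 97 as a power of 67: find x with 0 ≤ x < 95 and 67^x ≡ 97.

14

Successive powers of 67 modulo 191:
  67^0=1  67^1=67  67^2=96  67^3=129  67^4=48  67^5=160
  67^6=24  67^7=80  67^8=12  67^9=40  67^10=6  67^11=20
  67^12=3  67^13=10  67^14=97
So 67^14 ≡ 97 (mod 191), giving x = 14.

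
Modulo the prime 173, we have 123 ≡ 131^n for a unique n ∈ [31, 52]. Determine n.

Compute 131^31 mod 173 = 161, then multiply by 131 repeatedly:
  131^31=161  131^32=158  131^33=111  131^34=9  131^35=141
  131^36=133  131^37=123
Found 123 at exponent 37.

37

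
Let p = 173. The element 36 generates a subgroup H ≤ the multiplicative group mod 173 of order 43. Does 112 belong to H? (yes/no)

no

112 ∈ ⟨36⟩ iff 112^43 ≡ 1 (mod 173), since |⟨36⟩| = 43.
112^43 mod 173 = 93.
Since 93 ≠ 1, 112 does not lie in the subgroup.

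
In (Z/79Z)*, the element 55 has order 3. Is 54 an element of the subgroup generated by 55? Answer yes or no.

⟨55⟩ has order 3; its elements mod 79 are {1, 23, 55}.
54 is not in this set.

no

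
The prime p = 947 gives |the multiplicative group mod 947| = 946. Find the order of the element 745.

946

The order of 745 must divide p − 1 = 946 = 2 · 11 · 43.
Divisors: 1, 2, 11, 22, 43, 86, 473, 946.
Check each in increasing order: 745^1 ≡ 745;  745^2 ≡ 83;  745^11 ≡ 311;  745^22 ≡ 127;  745^43 ≡ 178;  745^86 ≡ 433;  745^473 ≡ 946;  745^946 ≡ 1.
Smallest exponent giving 1 is 946.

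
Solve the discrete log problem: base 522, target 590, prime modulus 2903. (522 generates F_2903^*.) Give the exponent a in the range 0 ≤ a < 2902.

Baby-step giant-step with m = ceil(sqrt(2902)) = 54.
Baby table (522^j mod 2903 for j=0..53):
  0:1  1:522  2:2505  3:1260  4:1642  5:739  6:2562  7:1984
  8:2180  9:2887  10:357  11:562  12:161  13:2758  14:2691  15:2553
  16:189  17:2859  18:256  19:94  20:2620  21:327  22:2320  23:489
  24:2697  25:2782  26:704  27:1710  28:1399  29:1625  30:574  31:619
  32:885  33:393  34:1936  35:348  36:1670  37:840  38:127  39:2428
  40:1708  41:355  42:2421  43:957  44:238  45:2310  46:1075  47:871
  48:1794  49:1702  50:126  51:1906  52:2106  53:1998
Giant step factor: 522^(-54) ≡ 2426 (mod 2903).
Scan 590·2426^i mod 2903 for i = 0, 1, …:
  i=0: 590   i=1: 161
Match at i=1, j=12: a = 1·54 + 12 = 66.

66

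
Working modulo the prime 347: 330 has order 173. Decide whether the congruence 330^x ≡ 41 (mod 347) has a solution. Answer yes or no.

no

41 ∈ ⟨330⟩ iff 41^173 ≡ 1 (mod 347), since |⟨330⟩| = 173.
41^173 mod 347 = 346.
Since 346 ≠ 1, 41 does not lie in the subgroup.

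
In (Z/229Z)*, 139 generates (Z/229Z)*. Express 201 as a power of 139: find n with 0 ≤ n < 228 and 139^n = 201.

Baby-step giant-step with m = ceil(sqrt(228)) = 16.
Baby table (139^j mod 229 for j=0..15):
  0:1  1:139  2:85  3:136  4:126  5:110  6:176  7:190
  8:75  9:120  10:192  11:124  12:61  13:6  14:147  15:52
Giant step factor: 139^(-16) ≡ 158 (mod 229).
Scan 201·158^i mod 229 for i = 0, 1, …:
  i=0: 201   i=1: 156   i=2: 145   i=3: 10
  i=4: 206   i=5: 30   i=6: 160   i=7: 90
  i=8: 22   i=9: 41     …   i=13: 140
  i=14: 136
Match at i=14, j=3: n = 14·16 + 3 = 227.

227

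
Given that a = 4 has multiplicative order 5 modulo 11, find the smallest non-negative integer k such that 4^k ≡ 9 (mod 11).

3

Successive powers of 4 modulo 11:
  4^0=1  4^1=4  4^2=5  4^3=9
So 4^3 ≡ 9 (mod 11), giving k = 3.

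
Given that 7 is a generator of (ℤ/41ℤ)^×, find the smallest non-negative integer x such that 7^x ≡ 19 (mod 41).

31

Successive powers of 7 modulo 41:
  7^0=1  7^1=7  7^2=8  7^3=15  7^4=23  7^5=38
  7^6=20  7^7=17  7^8=37  7^9=13  7^10=9  7^11=22
  7^12=31  7^13=12  7^14=2  7^15=14  7^16=16  7^17=30
  7^18=5  7^19=35  7^20=40  7^21=34  7^22=33  7^23=26
  7^24=18  7^25=3  7^26=21  7^27=24  7^28=4  7^29=28
  7^30=32  7^31=19
So 7^31 ≡ 19 (mod 41), giving x = 31.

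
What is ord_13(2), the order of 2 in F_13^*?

The order of 2 must divide p − 1 = 12 = 2^2 · 3.
Divisors: 1, 2, 3, 4, 6, 12.
Check each in increasing order: 2^1 ≡ 2;  2^2 ≡ 4;  2^3 ≡ 8;  2^4 ≡ 3;  2^6 ≡ 12;  2^12 ≡ 1.
Smallest exponent giving 1 is 12.

12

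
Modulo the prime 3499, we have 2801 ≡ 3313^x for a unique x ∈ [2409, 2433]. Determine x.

2412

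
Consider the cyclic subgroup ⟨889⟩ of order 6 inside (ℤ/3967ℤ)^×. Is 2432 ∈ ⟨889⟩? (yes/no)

2432 ∈ ⟨889⟩ iff 2432^6 ≡ 1 (mod 3967), since |⟨889⟩| = 6.
2432^6 mod 3967 = 3185.
Since 3185 ≠ 1, 2432 does not lie in the subgroup.

no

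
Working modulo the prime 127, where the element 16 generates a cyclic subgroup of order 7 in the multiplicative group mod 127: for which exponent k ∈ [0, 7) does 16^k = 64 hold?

5

Successive powers of 16 modulo 127:
  16^0=1  16^1=16  16^2=2  16^3=32  16^4=4  16^5=64
So 16^5 ≡ 64 (mod 127), giving k = 5.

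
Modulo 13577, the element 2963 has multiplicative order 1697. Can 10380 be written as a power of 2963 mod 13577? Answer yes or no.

yes

10380 ∈ ⟨2963⟩ iff 10380^1697 ≡ 1 (mod 13577), since |⟨2963⟩| = 1697.
10380^1697 mod 13577 = 1.
Since 1 = 1, 10380 lies in the subgroup.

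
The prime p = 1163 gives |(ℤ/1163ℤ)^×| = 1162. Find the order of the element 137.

The order of 137 must divide p − 1 = 1162 = 2 · 7 · 83.
Divisors: 1, 2, 7, 14, 83, 166, 581, 1162.
Check each in increasing order: 137^1 ≡ 137;  137^2 ≡ 161;  137^7 ≡ 556;  137^14 ≡ 941;  137^83 ≡ 185;  137^166 ≡ 498;  137^581 ≡ 1162;  137^1162 ≡ 1.
Smallest exponent giving 1 is 1162.

1162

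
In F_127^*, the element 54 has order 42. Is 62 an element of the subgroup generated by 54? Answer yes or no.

no

62 ∈ ⟨54⟩ iff 62^42 ≡ 1 (mod 127), since |⟨54⟩| = 42.
62^42 mod 127 = 107.
Since 107 ≠ 1, 62 does not lie in the subgroup.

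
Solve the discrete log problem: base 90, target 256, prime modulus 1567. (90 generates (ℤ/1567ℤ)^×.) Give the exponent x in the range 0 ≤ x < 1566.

Baby-step giant-step with m = ceil(sqrt(1566)) = 40.
Baby table (90^j mod 1567 for j=0..39):
  0:1  1:90  2:265  3:345  4:1277  5:539  6:1500  7:238
  8:1049  9:390  10:626  11:1495  12:1355  13:1291  14:232  15:509
  16:367  17:123  18:101  19:1255  20:126  21:371  22:483  23:1161
  24:1068  25:533  26:960  27:215  28:546  29:563  30:526  31:330
  32:1494  33:1265  34:1026  35:1454  36:799  37:1395  38:190  39:1430
Giant step factor: 90^(-40) ≡ 890 (mod 1567).
Scan 256·890^i mod 1567 for i = 0, 1, …:
  i=0: 256   i=1: 625   i=2: 1532   i=3: 190
Match at i=3, j=38: x = 3·40 + 38 = 158.

158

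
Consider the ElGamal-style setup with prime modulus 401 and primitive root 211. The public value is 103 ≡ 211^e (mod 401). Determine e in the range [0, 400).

166

Baby-step giant-step with m = ceil(sqrt(400)) = 20.
Baby table (211^j mod 401 for j=0..19):
  0:1  1:211  2:10  3:105  4:100  5:248  6:198  7:74
  8:376  9:339  10:151  11:182  12:307  13:216  14:263  15:155
  16:224  17:347  18:235  19:262
Giant step factor: 211^(-20) ≡ 179 (mod 401).
Scan 103·179^i mod 401 for i = 0, 1, …:
  i=0: 103   i=1: 392   i=2: 394   i=3: 351
  i=4: 273   i=5: 346   i=6: 180   i=7: 140
  i=8: 198
Match at i=8, j=6: e = 8·20 + 6 = 166.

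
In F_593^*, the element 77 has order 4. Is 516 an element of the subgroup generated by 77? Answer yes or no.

⟨77⟩ has order 4; its elements mod 593 are {1, 77, 516, 592}.
516 is in this set.

yes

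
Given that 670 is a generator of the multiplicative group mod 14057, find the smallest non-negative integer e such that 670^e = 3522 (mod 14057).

3492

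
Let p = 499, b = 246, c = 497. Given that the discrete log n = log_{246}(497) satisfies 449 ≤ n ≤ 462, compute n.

Compute 246^449 mod 499 = 301, then multiply by 246 repeatedly:
  246^449=301  246^450=194  246^451=319  246^452=131  246^453=290
  246^454=482  246^455=309  246^456=166  246^457=417  246^458=287
  246^459=243  246^460=397  246^461=357  246^462=497
Found 497 at exponent 462.

462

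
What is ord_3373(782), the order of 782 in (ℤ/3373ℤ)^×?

3372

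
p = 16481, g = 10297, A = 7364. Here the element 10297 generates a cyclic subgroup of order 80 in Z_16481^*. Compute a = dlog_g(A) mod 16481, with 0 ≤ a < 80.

53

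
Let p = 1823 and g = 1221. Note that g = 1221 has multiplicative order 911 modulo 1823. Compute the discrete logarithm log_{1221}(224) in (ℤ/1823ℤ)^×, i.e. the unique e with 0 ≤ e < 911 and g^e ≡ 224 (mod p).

Successive powers of 1221 modulo 1823:
  1221^0=1  1221^1=1221  1221^2=1450  1221^3=317  1221^4=581  1221^5=254
  1221^6=224
So 1221^6 ≡ 224 (mod 1823), giving e = 6.

6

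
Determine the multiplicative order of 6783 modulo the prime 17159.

The order of 6783 must divide p − 1 = 17158 = 2 · 23 · 373.
Divisors: 1, 2, 23, 46, 373, 746, 8579, 17158.
Check each in increasing order: 6783^1 ≡ 6783;  6783^2 ≡ 5810;  6783^23 ≡ 10658;  6783^46 ≡ 384;  6783^373 ≡ 10743;  6783^746 ≡ 615;  6783^8579 ≡ 1.
Smallest exponent giving 1 is 8579.

8579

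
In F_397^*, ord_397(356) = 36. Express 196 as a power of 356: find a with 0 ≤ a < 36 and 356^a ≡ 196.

28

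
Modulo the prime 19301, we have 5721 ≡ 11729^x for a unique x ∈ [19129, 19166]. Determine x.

Compute 11729^19129 mod 19301 = 12889, then multiply by 11729 repeatedly:
  11729^19129=12889  11729^19130=9649  11729^19131=11358  11729^19132=2480  11729^19133=1313
  11729^19134=17280  11729^19135=16620  11729^19136=15181  11729^19137=6224  11729^19138=4914
  11729^19139=3520  11729^19140=1241  11729^19141=2735  11729^19142=553  11729^19143=1001
  11729^19144=5721
Found 5721 at exponent 19144.

19144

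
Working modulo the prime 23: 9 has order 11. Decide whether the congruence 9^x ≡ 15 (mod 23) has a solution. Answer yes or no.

no

15 ∈ ⟨9⟩ iff 15^11 ≡ 1 (mod 23), since |⟨9⟩| = 11.
15^11 mod 23 = 22.
Since 22 ≠ 1, 15 does not lie in the subgroup.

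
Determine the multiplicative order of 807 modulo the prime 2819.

The order of 807 must divide p − 1 = 2818 = 2 · 1409.
Divisors: 1, 2, 1409, 2818.
Check each in increasing order: 807^1 ≡ 807;  807^2 ≡ 60;  807^1409 ≡ 2818;  807^2818 ≡ 1.
Smallest exponent giving 1 is 2818.

2818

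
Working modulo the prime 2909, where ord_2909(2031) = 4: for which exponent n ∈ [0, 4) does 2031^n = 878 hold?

3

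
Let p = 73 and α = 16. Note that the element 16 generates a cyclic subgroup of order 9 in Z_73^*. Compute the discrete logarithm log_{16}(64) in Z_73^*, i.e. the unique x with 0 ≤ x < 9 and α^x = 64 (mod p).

Successive powers of 16 modulo 73:
  16^0=1  16^1=16  16^2=37  16^3=8  16^4=55  16^5=4
  16^6=64
So 16^6 ≡ 64 (mod 73), giving x = 6.

6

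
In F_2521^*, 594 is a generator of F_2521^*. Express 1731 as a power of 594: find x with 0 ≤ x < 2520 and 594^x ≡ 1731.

1098

Baby-step giant-step with m = ceil(sqrt(2520)) = 51.
Baby table (594^j mod 2521 for j=0..50):
  0:1  1:594  2:2417  3:1249  4:732  5:1196  6:2023  7:1666
  8:1372  9:685  10:1009  11:1869  12:946  13:2262  14:2456  15:1726
  16:1718  17:2008  18:319  19:411  20:2118  21:113  22:1576  23:853
  24:2482  25:2044  26:1535  27:1709  28:1704  29:1255  30:1775  31:572
  32:1954  33:1016  34:985  35:218  36:921  37:17  38:14  39:753
  40:1065  41:2360  42:164  43:1618  44:591  45:635  46:1561  47:2027
  48:1521  49:956  50:639
Giant step factor: 594^(-51) ≡ 1451 (mod 2521).
Scan 1731·1451^i mod 2521 for i = 0, 1, …:
  i=0: 1731   i=1: 765   i=2: 775   i=3: 159
  i=4: 1298   i=5: 211   i=6: 1120   i=7: 1596
  i=8: 1518   i=9: 1785     …   i=20: 2305
  i=21: 1709
Match at i=21, j=27: x = 21·51 + 27 = 1098.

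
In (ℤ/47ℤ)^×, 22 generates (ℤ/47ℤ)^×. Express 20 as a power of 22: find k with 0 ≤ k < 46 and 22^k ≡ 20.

Baby-step giant-step with m = ceil(sqrt(46)) = 7.
Baby table (22^j mod 47 for j=0..6):
  0:1  1:22  2:14  3:26  4:8  5:35  6:18
Giant step factor: 22^(-7) ≡ 40 (mod 47).
Scan 20·40^i mod 47 for i = 0, 1, …:
  i=0: 20   i=1: 1
Match at i=1, j=0: k = 1·7 + 0 = 7.

7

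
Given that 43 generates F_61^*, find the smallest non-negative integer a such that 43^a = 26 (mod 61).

Baby-step giant-step with m = ceil(sqrt(60)) = 8.
Baby table (43^j mod 61 for j=0..7):
  0:1  1:43  2:19  3:24  4:56  5:29  6:27  7:2
Giant step factor: 43^(-8) ≡ 22 (mod 61).
Scan 26·22^i mod 61 for i = 0, 1, …:
  i=0: 26   i=1: 23   i=2: 18   i=3: 30
  i=4: 50   i=5: 2
Match at i=5, j=7: a = 5·8 + 7 = 47.

47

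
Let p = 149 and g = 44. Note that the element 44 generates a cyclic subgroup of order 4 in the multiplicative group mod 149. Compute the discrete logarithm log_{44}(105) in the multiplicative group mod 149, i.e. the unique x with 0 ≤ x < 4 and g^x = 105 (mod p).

Successive powers of 44 modulo 149:
  44^0=1  44^1=44  44^2=148  44^3=105
So 44^3 ≡ 105 (mod 149), giving x = 3.

3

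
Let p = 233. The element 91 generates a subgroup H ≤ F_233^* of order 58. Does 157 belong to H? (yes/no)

yes

157 ∈ ⟨91⟩ iff 157^58 ≡ 1 (mod 233), since |⟨91⟩| = 58.
157^58 mod 233 = 1.
Since 1 = 1, 157 lies in the subgroup.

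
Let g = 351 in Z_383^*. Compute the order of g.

382

The order of 351 must divide p − 1 = 382 = 2 · 191.
Divisors: 1, 2, 191, 382.
Check each in increasing order: 351^1 ≡ 351;  351^2 ≡ 258;  351^191 ≡ 382;  351^382 ≡ 1.
Smallest exponent giving 1 is 382.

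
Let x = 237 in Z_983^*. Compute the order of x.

The order of 237 must divide p − 1 = 982 = 2 · 491.
Divisors: 1, 2, 491, 982.
Check each in increasing order: 237^1 ≡ 237;  237^2 ≡ 138;  237^491 ≡ 1.
Smallest exponent giving 1 is 491.

491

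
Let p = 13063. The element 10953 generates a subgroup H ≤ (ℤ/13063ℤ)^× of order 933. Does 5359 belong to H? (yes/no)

yes

5359 ∈ ⟨10953⟩ iff 5359^933 ≡ 1 (mod 13063), since |⟨10953⟩| = 933.
5359^933 mod 13063 = 1.
Since 1 = 1, 5359 lies in the subgroup.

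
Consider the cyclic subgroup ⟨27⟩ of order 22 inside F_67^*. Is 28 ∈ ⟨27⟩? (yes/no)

no

28 ∈ ⟨27⟩ iff 28^22 ≡ 1 (mod 67), since |⟨27⟩| = 22.
28^22 mod 67 = 37.
Since 37 ≠ 1, 28 does not lie in the subgroup.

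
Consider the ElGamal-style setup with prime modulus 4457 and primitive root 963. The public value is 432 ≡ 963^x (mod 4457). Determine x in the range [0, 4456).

3235

Baby-step giant-step with m = ceil(sqrt(4456)) = 67.
Baby table (963^j mod 4457 for j=0..66):
  0:1  1:963  2:313  3:2800  4:4372  5:2828  6:137  7:2678
  8:2768  9:298  10:1726  11:4134  12:941  13:1412  14:371  15:713
  16:241  17:319  18:4121  19:1793  20:1800  21:4084  22:1818  23:3590
  24:2995  25:506  26:1465  27:2383  28:3931  29:1560  30:271  31:2467
  32:140  33:1110  34:3707  35:4241  36:1471  37:3704  38:1352  39:532
  40:4218  41:1607  42:962  43:3807  44:2487  45:1572  46:2913  47:1766
  48:2541  49:90  50:1987  51:1428  52:2408  53:1264  54:471  55:3416
  56:342  57:3985  58:78  59:3802  60:2129  61:7  62:2284  63:2191
  64:1772  65:3862  66:1968
Giant step factor: 963^(-67) ≡ 3890 (mod 4457).
Scan 432·3890^i mod 4457 for i = 0, 1, …:
  i=0: 432   i=1: 191   i=2: 3128   i=3: 310
  i=4: 2510   i=5: 3070   i=6: 1997   i=7: 4236
  i=8: 511   i=9: 4425     …   i=47: 3542
  i=48: 1793
Match at i=48, j=19: x = 48·67 + 19 = 3235.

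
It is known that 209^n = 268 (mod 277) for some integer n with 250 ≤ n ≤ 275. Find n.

262

Compute 209^250 mod 277 = 40, then multiply by 209 repeatedly:
  209^250=40  209^251=50  209^252=201  209^253=182  209^254=89
  209^255=42  209^256=191  209^257=31  209^258=108  209^259=135
  209^260=238  209^261=159  209^262=268
Found 268 at exponent 262.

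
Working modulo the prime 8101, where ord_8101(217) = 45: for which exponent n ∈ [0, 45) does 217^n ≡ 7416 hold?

13

Successive powers of 217 modulo 8101:
  217^0=1  217^1=217  217^2=6584  217^3=2952  217^4=605  217^5=1669
  217^6=5729  217^7=3740  217^8=1480  217^9=5221  217^10=6918  217^11=2521
  217^12=4290  217^13=7416
So 217^13 ≡ 7416 (mod 8101), giving n = 13.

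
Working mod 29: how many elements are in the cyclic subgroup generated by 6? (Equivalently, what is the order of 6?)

14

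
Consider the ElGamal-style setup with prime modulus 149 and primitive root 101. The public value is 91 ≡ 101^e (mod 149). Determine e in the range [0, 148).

55

Baby-step giant-step with m = ceil(sqrt(148)) = 13.
Baby table (101^j mod 149 for j=0..12):
  0:1  1:101  2:69  3:115  4:142  5:38  6:113  7:89
  8:49  9:32  10:103  11:122  12:104
Giant step factor: 101^(-13) ≡ 147 (mod 149).
Scan 91·147^i mod 149 for i = 0, 1, …:
  i=0: 91   i=1: 116   i=2: 66   i=3: 17
  i=4: 115
Match at i=4, j=3: e = 4·13 + 3 = 55.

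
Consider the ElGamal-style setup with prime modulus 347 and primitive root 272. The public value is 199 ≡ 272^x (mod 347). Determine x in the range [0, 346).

Baby-step giant-step with m = ceil(sqrt(346)) = 19.
Baby table (272^j mod 347 for j=0..18):
  0:1  1:272  2:73  3:77  4:124  5:69  6:30  7:179
  8:108  9:228  10:250  11:335  12:206  13:165  14:117  15:247
  16:213  17:334  18:281
Giant step factor: 272^(-19) ≡ 215 (mod 347).
Scan 199·215^i mod 347 for i = 0, 1, …:
  i=0: 199   i=1: 104   i=2: 152   i=3: 62
  i=4: 144   i=5: 77
Match at i=5, j=3: x = 5·19 + 3 = 98.

98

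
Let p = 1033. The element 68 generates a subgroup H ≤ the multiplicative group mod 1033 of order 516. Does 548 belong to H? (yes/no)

yes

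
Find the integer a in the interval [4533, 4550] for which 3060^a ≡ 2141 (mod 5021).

4542

Compute 3060^4533 mod 5021 = 1632, then multiply by 3060 repeatedly:
  3060^4533=1632  3060^4534=3046  3060^4535=1784  3060^4536=1213  3060^4537=1261
  3060^4538=2532  3060^4539=517  3060^4540=405  3060^4541=4134  3060^4542=2141
Found 2141 at exponent 4542.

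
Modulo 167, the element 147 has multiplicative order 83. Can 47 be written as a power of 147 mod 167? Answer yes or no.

47 ∈ ⟨147⟩ iff 47^83 ≡ 1 (mod 167), since |⟨147⟩| = 83.
47^83 mod 167 = 1.
Since 1 = 1, 47 lies in the subgroup.

yes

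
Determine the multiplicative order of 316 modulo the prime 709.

708

The order of 316 must divide p − 1 = 708 = 2^2 · 3 · 59.
Divisors: 1, 2, 3, 4, 6, 12, 59, 118, 177, 236, 354, 708.
Check each in increasing order: 316^1 ≡ 316;  316^2 ≡ 596;  316^3 ≡ 451;  316^4 ≡ 7;  316^6 ≡ 627;  316^12 ≡ 343;  316^59 ≡ 522;  316^118 ≡ 228;  316^177 ≡ 613;  316^236 ≡ 227;  316^354 ≡ 708;  316^708 ≡ 1.
Smallest exponent giving 1 is 708.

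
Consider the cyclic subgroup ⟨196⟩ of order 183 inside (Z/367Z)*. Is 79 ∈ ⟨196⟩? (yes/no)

no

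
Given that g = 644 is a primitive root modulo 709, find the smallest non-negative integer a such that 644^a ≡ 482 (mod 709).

590

Baby-step giant-step with m = ceil(sqrt(708)) = 27.
Baby table (644^j mod 709 for j=0..26):
  0:1  1:644  2:680  3:467  4:132  5:637  6:426  7:670
  8:408  9:422  10:221  11:524  12:681  13:402  14:103  15:395
  16:558  17:598  18:125  19:383  20:629  21:237  22:193  23:217
  24:75  25:88  26:661
Giant step factor: 644^(-27) ≡ 357 (mod 709).
Scan 482·357^i mod 709 for i = 0, 1, …:
  i=0: 482   i=1: 496   i=2: 531   i=3: 264
  i=4: 660   i=5: 232   i=6: 580   i=7: 32
  i=8: 80   i=9: 200     …   i=20: 654
  i=21: 217
Match at i=21, j=23: a = 21·27 + 23 = 590.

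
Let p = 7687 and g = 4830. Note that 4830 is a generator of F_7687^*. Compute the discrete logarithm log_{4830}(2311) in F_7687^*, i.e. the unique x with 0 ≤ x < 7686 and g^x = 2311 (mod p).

5055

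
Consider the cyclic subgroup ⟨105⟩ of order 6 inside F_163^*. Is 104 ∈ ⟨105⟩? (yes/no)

yes

104 ∈ ⟨105⟩ iff 104^6 ≡ 1 (mod 163), since |⟨105⟩| = 6.
104^6 mod 163 = 1.
Since 1 = 1, 104 lies in the subgroup.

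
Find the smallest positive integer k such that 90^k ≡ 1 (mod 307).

153

The order of 90 must divide p − 1 = 306 = 2 · 3^2 · 17.
Divisors: 1, 2, 3, 6, 9, 17, 18, 34, 51, 102, 153, 306.
Check each in increasing order: 90^1 ≡ 90;  90^2 ≡ 118;  90^3 ≡ 182;  90^6 ≡ 275;  90^9 ≡ 9;  90^17 ≡ 93;  90^18 ≡ 81;  90^34 ≡ 53;  90^51 ≡ 17;  90^102 ≡ 289;  90^153 ≡ 1.
Smallest exponent giving 1 is 153.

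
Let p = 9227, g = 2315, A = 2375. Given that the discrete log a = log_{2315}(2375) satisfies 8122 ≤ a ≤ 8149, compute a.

Compute 2315^8122 mod 9227 = 4968, then multiply by 2315 repeatedly:
  2315^8122=4968  2315^8123=4078  2315^8124=1349  2315^8125=4209  2315^8126=123
  2315^8127=7935  2315^8128=7795  2315^8129=6640  2315^8130=8645  2315^8131=9039
  2315^8132=7676  2315^8133=7965  2315^8134=3429  2315^8135=2915  2315^8136=3288
  2315^8137=8672  2315^8138=6955  2315^8139=8937  2315^8140=2221  2315^8141=2176
  2315^8142=8725  2315^8143=472  2315^8144=3894  2315^8145=9058  2315^8146=5526
  2315^8147=4068  2315^8148=5880  2315^8149=2375
Found 2375 at exponent 8149.

8149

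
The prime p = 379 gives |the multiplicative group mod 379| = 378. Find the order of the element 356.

126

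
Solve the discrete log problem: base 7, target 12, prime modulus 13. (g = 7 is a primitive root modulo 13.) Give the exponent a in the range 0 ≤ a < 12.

Successive powers of 7 modulo 13:
  7^0=1  7^1=7  7^2=10  7^3=5  7^4=9  7^5=11
  7^6=12
So 7^6 ≡ 12 (mod 13), giving a = 6.

6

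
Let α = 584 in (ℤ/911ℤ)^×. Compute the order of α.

65

The order of 584 must divide p − 1 = 910 = 2 · 5 · 7 · 13.
Divisors: 1, 2, 5, 7, 10, 13, 14, 26, 35, 65, 70, 91, 130, 182, 455, 910.
Check each in increasing order: 584^1 ≡ 584;  584^2 ≡ 342;  584^5 ≡ 196;  584^7 ≡ 529;  584^10 ≡ 154;  584^13 ≡ 19;  584^14 ≡ 164;  584^26 ≡ 361;  584^35 ≡ 897;  584^65 ≡ 1.
Smallest exponent giving 1 is 65.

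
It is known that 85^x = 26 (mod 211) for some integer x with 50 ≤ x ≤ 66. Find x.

55

Compute 85^50 mod 211 = 73, then multiply by 85 repeatedly:
  85^50=73  85^51=86  85^52=136  85^53=166  85^54=184
  85^55=26
Found 26 at exponent 55.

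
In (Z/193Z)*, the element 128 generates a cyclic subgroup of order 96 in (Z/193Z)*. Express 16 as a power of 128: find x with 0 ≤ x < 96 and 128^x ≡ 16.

28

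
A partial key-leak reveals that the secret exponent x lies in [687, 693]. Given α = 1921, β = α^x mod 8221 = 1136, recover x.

Compute 1921^687 mod 8221 = 7130, then multiply by 1921 repeatedly:
  1921^687=7130  1921^688=544  1921^689=957  1921^690=5114  1921^691=8120
  1921^692=3283  1921^693=1136
Found 1136 at exponent 693.

693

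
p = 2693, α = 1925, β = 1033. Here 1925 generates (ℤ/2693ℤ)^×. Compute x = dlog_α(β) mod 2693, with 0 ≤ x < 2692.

981

Baby-step giant-step with m = ceil(sqrt(2692)) = 52.
Baby table (1925^j mod 2693 for j=0..51):
  0:1  1:1925  2:57  3:2005  4:556  5:1179  6:2069  7:2571
  8:2134  9:1125  10:453  11:2186  12:1584  13:724  14:1419  15:873
  16:93  17:1287  18:2608  19:648  20:541  21:1927  22:1214  23:2119
  24:1873  25:2291  26:1734  27:1323  28:1890  29:7  30:10  31:399
  32:570  33:1199  34:174  35:1018  36:1839  37:1473  38:2489  39:478
  40:1837  41:316  42:2375  43:1854  44:725  45:651  46:930  47:2098
  48:1843  49:1094  50:24  51:419
Giant step factor: 1925^(-52) ≡ 1691 (mod 2693).
Scan 1033·1691^i mod 2693 for i = 0, 1, …:
  i=0: 1033   i=1: 1739   i=2: 2586   i=3: 2187
  i=4: 728   i=5: 347   i=6: 2396   i=7: 1364
  i=8: 1316   i=9: 938     …   i=17: 1878
  i=18: 651
Match at i=18, j=45: x = 18·52 + 45 = 981.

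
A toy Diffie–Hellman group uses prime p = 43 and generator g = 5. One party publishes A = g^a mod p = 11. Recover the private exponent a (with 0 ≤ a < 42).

18

Baby-step giant-step with m = ceil(sqrt(42)) = 7.
Baby table (5^j mod 43 for j=0..6):
  0:1  1:5  2:25  3:39  4:23  5:29  6:16
Giant step factor: 5^(-7) ≡ 7 (mod 43).
Scan 11·7^i mod 43 for i = 0, 1, …:
  i=0: 11   i=1: 34   i=2: 23
Match at i=2, j=4: a = 2·7 + 4 = 18.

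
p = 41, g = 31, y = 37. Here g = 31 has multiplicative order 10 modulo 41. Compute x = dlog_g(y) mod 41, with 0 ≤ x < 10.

4

Successive powers of 31 modulo 41:
  31^0=1  31^1=31  31^2=18  31^3=25  31^4=37
So 31^4 ≡ 37 (mod 41), giving x = 4.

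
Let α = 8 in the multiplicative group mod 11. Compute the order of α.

The order of 8 must divide p − 1 = 10 = 2 · 5.
Divisors: 1, 2, 5, 10.
Check each in increasing order: 8^1 ≡ 8;  8^2 ≡ 9;  8^5 ≡ 10;  8^10 ≡ 1.
Smallest exponent giving 1 is 10.

10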